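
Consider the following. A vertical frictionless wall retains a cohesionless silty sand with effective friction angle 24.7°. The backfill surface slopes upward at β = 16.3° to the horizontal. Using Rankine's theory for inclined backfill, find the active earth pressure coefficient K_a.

0.492

K_a = cos β · (cos β − √(cos²β − cos²φ)) / (cos β + √(cos²β − cos²φ)).
cos β = 0.9598, cos φ = 0.9085, √(cos²β − cos²φ) = 0.3096.
K_a = 0.9598 × (0.9598 − 0.3096)/(0.9598 + 0.3096) = 0.4916.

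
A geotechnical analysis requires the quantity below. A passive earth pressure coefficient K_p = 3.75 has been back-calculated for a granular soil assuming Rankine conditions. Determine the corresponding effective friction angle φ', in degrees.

K_p = (1+sin φ)/(1−sin φ) ⇒ sin φ = (K_p − 1)/(K_p + 1) = 0.5789.
φ = arcsin(0.5789) = 35.38°.

35.4°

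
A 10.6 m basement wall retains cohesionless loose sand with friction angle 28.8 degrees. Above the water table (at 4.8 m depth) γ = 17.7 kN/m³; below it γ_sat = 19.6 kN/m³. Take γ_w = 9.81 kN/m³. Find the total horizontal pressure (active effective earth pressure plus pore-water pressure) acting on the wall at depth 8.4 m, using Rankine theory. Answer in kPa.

77.4 kPa

K_a = (1 − sin φ)/(1 + sin φ) = 0.3498.
γ' = 19.6 − 9.81 = 9.790 kN/m³.
Effective vertical stress at 8.4 m: σ'_v = 17.7×4.8 + 9.790×3.60 = 120.2 kPa.
σ'_h = K_a σ'_v = 0.3498 × 120.2 = 42.04 kPa; u = γ_w × 3.60 = 35.32 kPa.
Total σ_h = 42.04 + 35.32 = 77.36 kPa.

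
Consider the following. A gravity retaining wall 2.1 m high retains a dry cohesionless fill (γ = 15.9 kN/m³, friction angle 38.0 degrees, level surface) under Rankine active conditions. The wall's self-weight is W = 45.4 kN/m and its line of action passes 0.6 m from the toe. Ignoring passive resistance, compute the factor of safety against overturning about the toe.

K_a = tan²(45° − 38.0°/2) = 0.2379.
P_a = ½K_aγH² = 0.5×0.2379×15.9×2.1² = 8.340 kN/m, acting at H/3 = 0.7000 m above the base.
Overturning moment M_o = P_a × H/3 = 8.340 × 0.7000 = 5.838.
Resisting moment M_r = W × 0.6 = 45.4 × 0.6 = 27.24.
FS_overturning = M_r/M_o = 27.24/5.838 = 4.666.

4.67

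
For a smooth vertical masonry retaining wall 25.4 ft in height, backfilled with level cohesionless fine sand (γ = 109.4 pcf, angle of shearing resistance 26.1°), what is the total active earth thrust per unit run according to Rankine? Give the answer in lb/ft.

K_a = tan²(45° − φ/2) = 0.3889.
P_a = ½ K_a γ H² = 0.5 × 0.3889 × 109.4 × 25.4² = 13730 lb/ft.

13700 lb/ft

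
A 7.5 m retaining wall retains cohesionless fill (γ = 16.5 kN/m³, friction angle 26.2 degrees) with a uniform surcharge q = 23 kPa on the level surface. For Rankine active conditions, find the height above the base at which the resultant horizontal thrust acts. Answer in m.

K_a = 0.3874.
Triangular part P₁ = ½K_aγH² = 179.8 at H/3 = 2.500 m; rectangular part P₂ = K_a q H = 66.83 at H/2 = 3.750 m.
ȳ = (P₁·2.500 + P₂·3.750)/(P₁+P₂) = 2.839 m.

2.84 m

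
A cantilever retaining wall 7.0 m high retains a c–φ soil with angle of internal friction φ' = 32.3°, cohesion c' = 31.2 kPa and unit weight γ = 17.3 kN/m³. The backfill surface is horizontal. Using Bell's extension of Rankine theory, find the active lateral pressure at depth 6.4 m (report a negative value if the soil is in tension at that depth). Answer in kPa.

K_a = (1 − sin φ)/(1 + sin φ) = 0.3035.
σ_a = K_a γ z − 2c√K_a = 0.3035×17.3×6.4 − 2×31.2×0.5509 = -0.7742 kPa.

-0.774 kPa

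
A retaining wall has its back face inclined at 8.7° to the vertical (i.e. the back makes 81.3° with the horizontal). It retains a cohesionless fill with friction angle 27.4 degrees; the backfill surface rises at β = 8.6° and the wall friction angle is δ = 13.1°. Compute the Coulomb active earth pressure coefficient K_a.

K_a = sin²(α+φ) / [sin²α · sin(α−δ) · (1 + √{sin(φ+δ)sin(φ−β) / (sin(α−δ)sin(α+β))})²].
With α = 81.3°, φ = 27.4°, δ = 13.1°, β = 8.6°: K_a = 0.4547.

0.455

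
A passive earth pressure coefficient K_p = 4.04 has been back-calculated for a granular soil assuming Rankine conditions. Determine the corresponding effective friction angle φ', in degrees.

K_p = (1+sin φ)/(1−sin φ) ⇒ sin φ = (K_p − 1)/(K_p + 1) = 0.6032.
φ = arcsin(0.6032) = 37.10°.

37.1°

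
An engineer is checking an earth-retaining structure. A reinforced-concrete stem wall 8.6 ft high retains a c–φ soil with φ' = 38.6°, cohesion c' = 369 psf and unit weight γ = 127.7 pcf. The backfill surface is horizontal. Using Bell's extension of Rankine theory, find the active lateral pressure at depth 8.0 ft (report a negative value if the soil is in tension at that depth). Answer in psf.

-119 psf

K_a = (1 − sin φ)/(1 + sin φ) = 0.2316.
σ_a = K_a γ z − 2c√K_a = 0.2316×127.7×8.0 − 2×369×0.4813 = -118.6 psf.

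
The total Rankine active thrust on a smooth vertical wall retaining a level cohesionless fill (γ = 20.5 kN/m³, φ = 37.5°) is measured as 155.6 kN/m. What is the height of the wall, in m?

7.90 m

K_a = 0.2432. P_a = ½ K_a γ H² ⇒ H = √(2P_a/(K_a γ)).
H = √(2×155.6/(0.2432×20.5)) = 7.901 m.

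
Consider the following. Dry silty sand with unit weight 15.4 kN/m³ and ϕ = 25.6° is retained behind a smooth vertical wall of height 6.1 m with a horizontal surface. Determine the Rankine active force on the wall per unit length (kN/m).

K_a = tan²(45° − φ/2) = 0.3966.
P_a = ½ K_a γ H² = 0.5 × 0.3966 × 15.4 × 6.1² = 113.6 kN/m.

114 kN/m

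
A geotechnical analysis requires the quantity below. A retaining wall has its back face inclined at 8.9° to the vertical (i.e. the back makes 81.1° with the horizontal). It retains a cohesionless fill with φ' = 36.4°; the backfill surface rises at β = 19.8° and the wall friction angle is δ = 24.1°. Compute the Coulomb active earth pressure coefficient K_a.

0.400

K_a = sin²(α+φ) / [sin²α · sin(α−δ) · (1 + √{sin(φ+δ)sin(φ−β) / (sin(α−δ)sin(α+β))})²].
With α = 81.1°, φ = 36.4°, δ = 24.1°, β = 19.8°: K_a = 0.4003.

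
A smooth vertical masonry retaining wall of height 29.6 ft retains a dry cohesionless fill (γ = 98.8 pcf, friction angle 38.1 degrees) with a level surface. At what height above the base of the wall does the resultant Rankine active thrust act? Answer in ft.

K_a = 0.2368.
The pressure distribution is triangular, so the resultant acts at H/3 above the base = 29.6/3 = 9.867 ft.

9.87 ft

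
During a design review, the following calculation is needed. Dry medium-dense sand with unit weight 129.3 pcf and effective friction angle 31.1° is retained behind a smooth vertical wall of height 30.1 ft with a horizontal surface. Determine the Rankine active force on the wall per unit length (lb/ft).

K_a = tan²(45° − φ/2) = 0.3188.
P_a = ½ K_a γ H² = 0.5 × 0.3188 × 129.3 × 30.1² = 18670 lb/ft.

18700 lb/ft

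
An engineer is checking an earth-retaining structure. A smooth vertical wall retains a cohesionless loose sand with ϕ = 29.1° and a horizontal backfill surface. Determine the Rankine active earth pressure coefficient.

0.346

K_a = (1 − sin φ)/(1 + sin φ) = (1 − sin 29.1°)/(1 + sin 29.1°) = 0.3456.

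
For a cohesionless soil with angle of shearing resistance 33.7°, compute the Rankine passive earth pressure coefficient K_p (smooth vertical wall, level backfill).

K_p = (1 + sin φ)/(1 − sin φ) = tan²(45° + 33.7°/2) = 3.493.

3.49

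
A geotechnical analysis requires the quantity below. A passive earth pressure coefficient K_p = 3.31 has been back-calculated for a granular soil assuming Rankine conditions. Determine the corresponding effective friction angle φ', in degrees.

K_p = (1+sin φ)/(1−sin φ) ⇒ sin φ = (K_p − 1)/(K_p + 1) = 0.5360.
φ = arcsin(0.5360) = 32.41°.

32.4°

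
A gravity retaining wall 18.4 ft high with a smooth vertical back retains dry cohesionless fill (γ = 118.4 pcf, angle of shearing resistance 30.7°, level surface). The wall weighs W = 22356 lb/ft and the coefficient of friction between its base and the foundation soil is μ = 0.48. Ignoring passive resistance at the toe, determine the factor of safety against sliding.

K_a = tan²(45° − 30.7°/2) = 0.3240.
P_a = ½K_aγH² = 0.5×0.3240×118.4×18.4² = 6494 lb/ft, acting at H/3 = 6.133 ft above the base.
FS_sliding = μW / P_a = 0.48×22356 / 6494 = 1.652.

1.65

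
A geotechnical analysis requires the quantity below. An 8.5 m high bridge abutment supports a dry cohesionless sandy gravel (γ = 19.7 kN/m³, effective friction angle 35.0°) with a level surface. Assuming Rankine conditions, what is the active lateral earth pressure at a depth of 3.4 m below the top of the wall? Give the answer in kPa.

18.2 kPa

K_a = (1 − sin φ)/(1 + sin φ) = 0.2710.
σ_h = K_a γ z = 0.2710 × 19.7 × 3.4 = 18.15 kPa.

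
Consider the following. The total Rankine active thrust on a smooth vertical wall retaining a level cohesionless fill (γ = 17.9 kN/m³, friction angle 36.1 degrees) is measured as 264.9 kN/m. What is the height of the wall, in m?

10.7 m

K_a = 0.2585. P_a = ½ K_a γ H² ⇒ H = √(2P_a/(K_a γ)).
H = √(2×264.9/(0.2585×17.9)) = 10.70 m.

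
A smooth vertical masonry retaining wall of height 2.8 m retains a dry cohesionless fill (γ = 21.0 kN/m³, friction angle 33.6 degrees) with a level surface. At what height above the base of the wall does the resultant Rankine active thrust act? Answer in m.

K_a = 0.2875.
The pressure distribution is triangular, so the resultant acts at H/3 above the base = 2.8/3 = 0.9333 m.

0.933 m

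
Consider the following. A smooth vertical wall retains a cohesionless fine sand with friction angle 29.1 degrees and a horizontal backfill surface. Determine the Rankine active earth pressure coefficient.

0.346

K_a = (1 − sin φ)/(1 + sin φ) = (1 − sin 29.1°)/(1 + sin 29.1°) = 0.3456.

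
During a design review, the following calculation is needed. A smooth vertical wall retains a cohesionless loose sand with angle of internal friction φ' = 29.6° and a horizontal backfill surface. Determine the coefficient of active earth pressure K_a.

0.339

K_a = (1 − sin φ)/(1 + sin φ) = (1 − sin 29.6°)/(1 + sin 29.6°) = 0.3387.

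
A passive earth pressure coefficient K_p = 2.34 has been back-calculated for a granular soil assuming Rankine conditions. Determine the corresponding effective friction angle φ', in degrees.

23.7°

K_p = (1+sin φ)/(1−sin φ) ⇒ sin φ = (K_p − 1)/(K_p + 1) = 0.4012.
φ = arcsin(0.4012) = 23.65°.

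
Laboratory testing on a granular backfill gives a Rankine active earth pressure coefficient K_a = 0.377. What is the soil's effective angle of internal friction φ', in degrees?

K_a = tan²(45° − φ/2) ⇒ 45° − φ/2 = arctan(√0.377) = 31.55°.
φ = 2(45° − 31.55°) = 26.90°.

26.9°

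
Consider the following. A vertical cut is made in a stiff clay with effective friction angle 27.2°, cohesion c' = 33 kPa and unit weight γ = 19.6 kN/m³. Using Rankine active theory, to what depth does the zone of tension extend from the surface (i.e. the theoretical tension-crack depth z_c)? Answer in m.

K_a = tan²(45° − 27.2°/2) = 0.3726; √K_a = 0.6104.
The active pressure is zero where K_a γ z = 2c√K_a, so z_c = 2c/(γ√K_a) = 2×33/(19.6×0.6104) = 5.517 m.

5.52 m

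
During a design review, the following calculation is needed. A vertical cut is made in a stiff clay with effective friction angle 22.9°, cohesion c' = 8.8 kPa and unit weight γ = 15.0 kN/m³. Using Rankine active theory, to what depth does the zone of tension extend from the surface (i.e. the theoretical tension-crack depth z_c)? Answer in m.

K_a = tan²(45° − 22.9°/2) = 0.4398; √K_a = 0.6631.
The active pressure is zero where K_a γ z = 2c√K_a, so z_c = 2c/(γ√K_a) = 2×8.8/(15.0×0.6631) = 1.769 m.

1.77 m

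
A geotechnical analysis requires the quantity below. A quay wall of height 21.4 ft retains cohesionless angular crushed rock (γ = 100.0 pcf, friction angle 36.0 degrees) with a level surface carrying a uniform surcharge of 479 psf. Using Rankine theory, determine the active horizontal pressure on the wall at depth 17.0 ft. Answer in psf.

566 psf

K_a = (1 − sin φ)/(1 + sin φ) = 0.2596.
σ_v = γz + q = 100.0 × 17.0 + 479 = 2179 psf.
σ_h = K_a σ_v = 0.2596 × 2179 = 565.7 psf.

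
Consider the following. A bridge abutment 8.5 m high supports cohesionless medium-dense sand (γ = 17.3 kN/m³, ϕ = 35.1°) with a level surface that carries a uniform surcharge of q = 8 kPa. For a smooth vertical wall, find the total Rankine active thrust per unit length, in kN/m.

187 kN/m

K_a = tan²(45° − φ/2) = 0.2698.
Soil triangle: ½ K_a γ H² = 0.5×0.2698×17.3×8.5² = 168.6 kN/m.
Surcharge rectangle: K_a q H = 0.2698×8×8.5 = 18.35 kN/m.
Total = 168.6 + 18.35 = 187.0 kN/m.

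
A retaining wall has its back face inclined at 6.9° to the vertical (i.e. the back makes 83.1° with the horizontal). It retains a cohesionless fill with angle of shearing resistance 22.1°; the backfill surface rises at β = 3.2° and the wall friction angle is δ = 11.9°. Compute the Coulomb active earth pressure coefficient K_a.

0.483

K_a = sin²(α+φ) / [sin²α · sin(α−δ) · (1 + √{sin(φ+δ)sin(φ−β) / (sin(α−δ)sin(α+β))})²].
With α = 83.1°, φ = 22.1°, δ = 11.9°, β = 3.2°: K_a = 0.4828.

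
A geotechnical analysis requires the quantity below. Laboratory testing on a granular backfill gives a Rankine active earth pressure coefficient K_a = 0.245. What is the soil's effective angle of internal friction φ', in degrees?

37.3°

K_a = tan²(45° − φ/2) ⇒ 45° − φ/2 = arctan(√0.245) = 26.33°.
φ = 2(45° − 26.33°) = 37.33°.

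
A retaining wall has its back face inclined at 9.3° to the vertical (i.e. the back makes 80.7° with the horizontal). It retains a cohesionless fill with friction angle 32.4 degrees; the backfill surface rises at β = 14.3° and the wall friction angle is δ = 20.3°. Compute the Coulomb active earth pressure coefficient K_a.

K_a = sin²(α+φ) / [sin²α · sin(α−δ) · (1 + √{sin(φ+δ)sin(φ−β) / (sin(α−δ)sin(α+β))})²].
With α = 80.7°, φ = 32.4°, δ = 20.3°, β = 14.3°: K_a = 0.4245.

0.425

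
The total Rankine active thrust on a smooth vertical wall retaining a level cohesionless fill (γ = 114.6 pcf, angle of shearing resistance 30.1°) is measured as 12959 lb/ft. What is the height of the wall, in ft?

K_a = 0.3320. P_a = ½ K_a γ H² ⇒ H = √(2P_a/(K_a γ)).
H = √(2×12959/(0.3320×114.6)) = 26.10 ft.

26.1 ft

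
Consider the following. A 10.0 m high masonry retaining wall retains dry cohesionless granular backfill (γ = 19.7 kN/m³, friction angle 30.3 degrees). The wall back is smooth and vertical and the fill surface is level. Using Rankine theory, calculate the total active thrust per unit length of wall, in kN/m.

324 kN/m

K_a = tan²(45° − φ/2) = 0.3293.
P_a = ½ K_a γ H² = 0.5 × 0.3293 × 19.7 × 10.0² = 324.4 kN/m.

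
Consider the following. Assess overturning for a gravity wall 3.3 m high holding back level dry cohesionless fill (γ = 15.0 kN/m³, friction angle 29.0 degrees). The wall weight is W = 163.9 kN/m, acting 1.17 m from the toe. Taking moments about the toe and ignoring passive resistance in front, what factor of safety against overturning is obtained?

6.15

K_a = tan²(45° − 29.0°/2) = 0.3470.
P_a = ½K_aγH² = 0.5×0.3470×15.0×3.3² = 28.34 kN/m, acting at H/3 = 1.100 m above the base.
Overturning moment M_o = P_a × H/3 = 28.34 × 1.100 = 31.17.
Resisting moment M_r = W × 1.17 = 163.9 × 1.17 = 191.8.
FS_overturning = M_r/M_o = 191.8/31.17 = 6.152.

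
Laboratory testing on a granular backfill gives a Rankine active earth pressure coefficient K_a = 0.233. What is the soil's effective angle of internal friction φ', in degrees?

38.5°

K_a = tan²(45° − φ/2) ⇒ 45° − φ/2 = arctan(√0.233) = 25.77°.
φ = 2(45° − 25.77°) = 38.47°.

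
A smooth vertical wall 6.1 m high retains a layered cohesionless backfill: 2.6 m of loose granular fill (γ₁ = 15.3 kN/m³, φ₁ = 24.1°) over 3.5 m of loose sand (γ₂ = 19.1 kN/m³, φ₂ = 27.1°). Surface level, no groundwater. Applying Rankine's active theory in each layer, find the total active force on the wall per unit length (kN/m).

K_a1 = tan²(45°−24.1°/2) = 0.4201; K_a2 = tan²(45°−27.1°/2) = 0.3741.
Layer 1: σ at base = K_a1 γ₁ h₁ = 16.71 kPa; P₁ = ½×16.71×2.6 = 21.73.
Layer 2: σ_v at top = γ₁h₁ = 39.78; σ_h top = K_a2×39.78 = 14.88; σ_h base = K_a2×(39.78+19.1×3.5) = 39.89.
P₂ = ½(14.88+39.89)×3.5 = 95.84. Total P_a = 21.73+95.84 = 117.6 kN/m.

118 kN/m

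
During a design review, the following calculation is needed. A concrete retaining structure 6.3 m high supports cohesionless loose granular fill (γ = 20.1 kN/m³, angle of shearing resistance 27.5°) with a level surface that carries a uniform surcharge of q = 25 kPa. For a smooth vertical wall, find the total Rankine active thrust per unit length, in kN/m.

205 kN/m

K_a = tan²(45° − φ/2) = 0.3682.
Soil triangle: ½ K_a γ H² = 0.5×0.3682×20.1×6.3² = 146.9 kN/m.
Surcharge rectangle: K_a q H = 0.3682×25×6.3 = 58.00 kN/m.
Total = 146.9 + 58.00 = 204.9 kN/m.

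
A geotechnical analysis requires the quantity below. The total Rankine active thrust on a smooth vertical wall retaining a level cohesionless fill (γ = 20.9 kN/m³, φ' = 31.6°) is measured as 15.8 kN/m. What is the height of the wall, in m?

K_a = 0.3123. P_a = ½ K_a γ H² ⇒ H = √(2P_a/(K_a γ)).
H = √(2×15.8/(0.3123×20.9)) = 2.200 m.

2.20 m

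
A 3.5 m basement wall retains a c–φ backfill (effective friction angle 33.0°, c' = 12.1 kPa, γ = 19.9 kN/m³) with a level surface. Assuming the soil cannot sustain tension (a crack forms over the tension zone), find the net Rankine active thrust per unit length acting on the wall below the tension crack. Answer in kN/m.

K_a = 0.2948; √K_a = 0.5430.
Tension-crack depth z_c = 2c/(γ√K_a) = 2×12.1/(19.9×0.5430) = 2.240 m.
σ_a at base = K_a γ H − 2c√K_a = 0.2948×19.9×3.5 − 2×12.1×0.5430 = 7.393 kPa.
P_a = ½ × 7.393 × (H − z_c) = 0.5×7.393×1.260 = 4.659 kN/m.

4.66 kN/m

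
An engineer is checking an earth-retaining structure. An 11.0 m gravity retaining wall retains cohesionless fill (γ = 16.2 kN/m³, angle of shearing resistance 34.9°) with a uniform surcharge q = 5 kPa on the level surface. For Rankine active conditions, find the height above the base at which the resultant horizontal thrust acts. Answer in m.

K_a = 0.2721.
Triangular part P₁ = ½K_aγH² = 266.7 at H/3 = 3.667 m; rectangular part P₂ = K_a q H = 14.97 at H/2 = 5.500 m.
ȳ = (P₁·3.667 + P₂·5.500)/(P₁+P₂) = 3.764 m.

3.76 m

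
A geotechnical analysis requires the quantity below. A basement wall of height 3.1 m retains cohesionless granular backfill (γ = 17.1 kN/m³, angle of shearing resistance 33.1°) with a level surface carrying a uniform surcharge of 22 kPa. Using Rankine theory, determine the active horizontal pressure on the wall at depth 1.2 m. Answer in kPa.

K_a = (1 − sin φ)/(1 + sin φ) = 0.2936.
σ_v = γz + q = 17.1 × 1.2 + 22 = 42.52 kPa.
σ_h = K_a σ_v = 0.2936 × 42.52 = 12.48 kPa.

12.5 kPa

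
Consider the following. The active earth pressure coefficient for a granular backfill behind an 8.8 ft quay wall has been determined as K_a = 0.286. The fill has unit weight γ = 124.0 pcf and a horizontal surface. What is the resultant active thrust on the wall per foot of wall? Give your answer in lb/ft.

P = ½ K_a γ H² = 0.5 × 0.286 × 124.0 × 8.8² = 1373 lb/ft.

1370 lb/ft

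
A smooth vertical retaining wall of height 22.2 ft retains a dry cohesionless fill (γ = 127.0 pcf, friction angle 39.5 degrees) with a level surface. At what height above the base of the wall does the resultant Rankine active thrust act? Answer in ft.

7.40 ft

K_a = 0.2224.
The pressure distribution is triangular, so the resultant acts at H/3 above the base = 22.2/3 = 7.400 ft.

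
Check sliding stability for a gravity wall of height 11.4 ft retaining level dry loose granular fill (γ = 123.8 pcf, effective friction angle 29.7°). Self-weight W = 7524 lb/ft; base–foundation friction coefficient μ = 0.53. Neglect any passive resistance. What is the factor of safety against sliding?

1.47

K_a = tan²(45° − 29.7°/2) = 0.3374.
P_a = ½K_aγH² = 0.5×0.3374×123.8×11.4² = 2714 lb/ft, acting at H/3 = 3.800 ft above the base.
FS_sliding = μW / P_a = 0.53×7524 / 2714 = 1.469.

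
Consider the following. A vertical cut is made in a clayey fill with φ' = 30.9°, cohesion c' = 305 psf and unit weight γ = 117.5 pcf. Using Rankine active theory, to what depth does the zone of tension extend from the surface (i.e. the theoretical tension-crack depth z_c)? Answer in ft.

9.16 ft

K_a = tan²(45° − 30.9°/2) = 0.3214; √K_a = 0.5669.
The active pressure is zero where K_a γ z = 2c√K_a, so z_c = 2c/(γ√K_a) = 2×305/(117.5×0.5669) = 9.157 ft.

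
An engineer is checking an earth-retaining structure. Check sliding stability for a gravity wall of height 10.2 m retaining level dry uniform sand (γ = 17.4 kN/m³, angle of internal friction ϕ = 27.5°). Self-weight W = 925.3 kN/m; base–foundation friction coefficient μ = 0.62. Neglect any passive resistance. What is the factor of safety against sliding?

1.72

K_a = tan²(45° − 27.5°/2) = 0.3682.
P_a = ½K_aγH² = 0.5×0.3682×17.4×10.2² = 333.3 kN/m, acting at H/3 = 3.400 m above the base.
FS_sliding = μW / P_a = 0.62×925.3 / 333.3 = 1.721.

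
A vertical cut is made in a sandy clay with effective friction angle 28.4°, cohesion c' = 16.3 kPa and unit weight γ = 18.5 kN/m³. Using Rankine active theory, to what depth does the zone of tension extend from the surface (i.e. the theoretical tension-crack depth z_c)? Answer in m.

2.96 m

K_a = tan²(45° − 28.4°/2) = 0.3554; √K_a = 0.5961.
The active pressure is zero where K_a γ z = 2c√K_a, so z_c = 2c/(γ√K_a) = 2×16.3/(18.5×0.5961) = 2.956 m.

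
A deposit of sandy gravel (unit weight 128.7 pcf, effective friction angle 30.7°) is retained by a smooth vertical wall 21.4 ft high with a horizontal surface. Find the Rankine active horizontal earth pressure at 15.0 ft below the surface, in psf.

626 psf

K_a = (1 − sin φ)/(1 + sin φ) = 0.3240.
σ_h = K_a γ z = 0.3240 × 128.7 × 15.0 = 625.5 psf.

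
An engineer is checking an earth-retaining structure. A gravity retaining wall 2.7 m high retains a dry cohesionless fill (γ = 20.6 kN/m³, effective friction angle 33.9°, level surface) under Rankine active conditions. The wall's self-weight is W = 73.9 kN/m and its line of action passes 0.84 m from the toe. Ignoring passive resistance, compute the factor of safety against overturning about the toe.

3.24

K_a = tan²(45° − 33.9°/2) = 0.2839.
P_a = ½K_aγH² = 0.5×0.2839×20.6×2.7² = 21.32 kN/m, acting at H/3 = 0.9000 m above the base.
Overturning moment M_o = P_a × H/3 = 21.32 × 0.9000 = 19.19.
Resisting moment M_r = W × 0.84 = 73.9 × 0.84 = 62.08.
FS_overturning = M_r/M_o = 62.08/19.19 = 3.235.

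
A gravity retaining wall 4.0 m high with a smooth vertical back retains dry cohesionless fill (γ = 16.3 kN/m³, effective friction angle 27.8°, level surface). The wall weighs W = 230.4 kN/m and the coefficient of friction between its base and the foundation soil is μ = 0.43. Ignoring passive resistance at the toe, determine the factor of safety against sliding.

K_a = tan²(45° − 27.8°/2) = 0.3639.
P_a = ½K_aγH² = 0.5×0.3639×16.3×4.0² = 47.45 kN/m, acting at H/3 = 1.333 m above the base.
FS_sliding = μW / P_a = 0.43×230.4 / 47.45 = 2.088.

2.09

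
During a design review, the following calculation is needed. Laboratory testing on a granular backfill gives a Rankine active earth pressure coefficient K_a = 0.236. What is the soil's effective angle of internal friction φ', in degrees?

38.2°

K_a = tan²(45° − φ/2) ⇒ 45° − φ/2 = arctan(√0.236) = 25.91°.
φ = 2(45° − 25.91°) = 38.18°.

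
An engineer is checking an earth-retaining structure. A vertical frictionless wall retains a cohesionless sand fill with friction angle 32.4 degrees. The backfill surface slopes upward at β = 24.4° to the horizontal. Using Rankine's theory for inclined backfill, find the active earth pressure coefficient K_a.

0.414

K_a = cos β · (cos β − √(cos²β − cos²φ)) / (cos β + √(cos²β − cos²φ)).
cos β = 0.9107, cos φ = 0.8443, √(cos²β − cos²φ) = 0.3413.
K_a = 0.9107 × (0.9107 − 0.3413)/(0.9107 + 0.3413) = 0.4142.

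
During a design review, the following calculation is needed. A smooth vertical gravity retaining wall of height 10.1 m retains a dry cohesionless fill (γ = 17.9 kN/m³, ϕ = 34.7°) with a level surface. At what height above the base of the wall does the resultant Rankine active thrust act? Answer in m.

K_a = 0.2745.
The pressure distribution is triangular, so the resultant acts at H/3 above the base = 10.1/3 = 3.367 m.

3.37 m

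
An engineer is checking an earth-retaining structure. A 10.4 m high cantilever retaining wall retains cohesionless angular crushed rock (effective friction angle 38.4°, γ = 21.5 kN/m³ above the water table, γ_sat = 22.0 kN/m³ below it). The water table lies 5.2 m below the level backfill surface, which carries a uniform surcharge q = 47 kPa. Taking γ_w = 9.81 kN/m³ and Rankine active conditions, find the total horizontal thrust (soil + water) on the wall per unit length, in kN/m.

489 kN/m

K_a = tan²(45° − φ/2) = 0.2337.
γ' = 22.0 − 9.81 = 12.19 kN/m³. h₂ = H − d_w = 5.2 m.
σ'_h: at surface K_a·q = 10.98; at WT K_a(q+γd_w) = 37.11; at base K_a(q+γd_w+γ'h₂) = 51.92 kPa.
P₁ = ½(10.98+37.11)×5.2 = 125.0; P₂ = ½(37.11+51.92)×5.2 = 231.5; P_w = ½γ_w h₂² = 132.6.
Total = 125.0+231.5+132.6 = 489.2 kN/m.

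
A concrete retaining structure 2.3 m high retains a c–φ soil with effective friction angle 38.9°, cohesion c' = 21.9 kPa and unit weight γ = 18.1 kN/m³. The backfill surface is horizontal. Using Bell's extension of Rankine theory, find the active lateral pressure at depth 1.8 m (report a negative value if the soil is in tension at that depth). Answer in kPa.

K_a = (1 − sin φ)/(1 + sin φ) = 0.2285.
σ_a = K_a γ z − 2c√K_a = 0.2285×18.1×1.8 − 2×21.9×0.4780 = -13.49 kPa.

-13.5 kPa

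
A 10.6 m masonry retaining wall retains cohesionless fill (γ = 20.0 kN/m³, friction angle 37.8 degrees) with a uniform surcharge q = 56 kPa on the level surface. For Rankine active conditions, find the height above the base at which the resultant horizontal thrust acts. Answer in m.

K_a = 0.2400.
Triangular part P₁ = ½K_aγH² = 269.7 at H/3 = 3.533 m; rectangular part P₂ = K_a q H = 142.5 at H/2 = 5.300 m.
ȳ = (P₁·3.533 + P₂·5.300)/(P₁+P₂) = 4.144 m.

4.14 m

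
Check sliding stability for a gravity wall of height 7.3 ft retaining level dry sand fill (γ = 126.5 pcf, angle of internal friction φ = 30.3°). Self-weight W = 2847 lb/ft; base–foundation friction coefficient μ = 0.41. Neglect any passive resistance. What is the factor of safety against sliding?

K_a = tan²(45° − 30.3°/2) = 0.3293.
P_a = ½K_aγH² = 0.5×0.3293×126.5×7.3² = 1110 lb/ft, acting at H/3 = 2.433 ft above the base.
FS_sliding = μW / P_a = 0.41×2847 / 1110 = 1.052.

1.05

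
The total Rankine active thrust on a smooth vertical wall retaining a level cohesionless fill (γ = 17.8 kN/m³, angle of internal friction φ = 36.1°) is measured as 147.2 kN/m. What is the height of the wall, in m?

8.00 m

K_a = 0.2585. P_a = ½ K_a γ H² ⇒ H = √(2P_a/(K_a γ)).
H = √(2×147.2/(0.2585×17.8)) = 7.999 m.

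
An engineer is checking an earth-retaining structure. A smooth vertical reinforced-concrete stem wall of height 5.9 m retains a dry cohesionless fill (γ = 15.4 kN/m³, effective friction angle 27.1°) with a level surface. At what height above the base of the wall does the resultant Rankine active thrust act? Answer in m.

1.97 m

K_a = 0.3741.
The pressure distribution is triangular, so the resultant acts at H/3 above the base = 5.9/3 = 1.967 m.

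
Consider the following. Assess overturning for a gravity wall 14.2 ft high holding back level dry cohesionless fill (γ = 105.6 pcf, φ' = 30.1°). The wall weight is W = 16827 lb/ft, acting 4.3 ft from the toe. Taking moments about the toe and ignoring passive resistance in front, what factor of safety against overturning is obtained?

K_a = tan²(45° − 30.1°/2) = 0.3320.
P_a = ½K_aγH² = 0.5×0.3320×105.6×14.2² = 3535 lb/ft, acting at H/3 = 4.733 ft above the base.
Overturning moment M_o = P_a × H/3 = 3535 × 4.733 = 16730.
Resisting moment M_r = W × 4.3 = 16827 × 4.3 = 72360.
FS_overturning = M_r/M_o = 72360/16730 = 4.325.

4.32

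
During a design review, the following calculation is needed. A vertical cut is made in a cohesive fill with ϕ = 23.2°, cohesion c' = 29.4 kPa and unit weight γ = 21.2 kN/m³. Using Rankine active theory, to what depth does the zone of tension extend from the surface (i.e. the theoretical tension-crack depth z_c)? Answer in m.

4.21 m

K_a = tan²(45° − 23.2°/2) = 0.4348; √K_a = 0.6594.
The active pressure is zero where K_a γ z = 2c√K_a, so z_c = 2c/(γ√K_a) = 2×29.4/(21.2×0.6594) = 4.206 m.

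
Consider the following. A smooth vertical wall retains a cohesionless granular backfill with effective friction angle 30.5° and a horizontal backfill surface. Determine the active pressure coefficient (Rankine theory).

K_a = tan²(45° − φ/2) = tan²(29.75°) = 0.3267.

0.327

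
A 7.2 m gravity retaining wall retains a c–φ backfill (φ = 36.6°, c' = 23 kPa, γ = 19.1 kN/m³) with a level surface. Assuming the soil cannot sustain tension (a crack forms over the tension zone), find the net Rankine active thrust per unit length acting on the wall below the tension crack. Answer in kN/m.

14.0 kN/m

K_a = 0.2530; √K_a = 0.5029.
Tension-crack depth z_c = 2c/(γ√K_a) = 2×23/(19.1×0.5029) = 4.789 m.
σ_a at base = K_a γ H − 2c√K_a = 0.2530×19.1×7.2 − 2×23×0.5029 = 11.65 kPa.
P_a = ½ × 11.65 × (H − z_c) = 0.5×11.65×2.411 = 14.05 kN/m.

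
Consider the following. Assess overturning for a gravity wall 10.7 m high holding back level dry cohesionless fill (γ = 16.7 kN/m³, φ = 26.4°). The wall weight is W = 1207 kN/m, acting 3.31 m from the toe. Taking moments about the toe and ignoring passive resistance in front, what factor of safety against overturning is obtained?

K_a = tan²(45° − 26.4°/2) = 0.3844.
P_a = ½K_aγH² = 0.5×0.3844×16.7×10.7² = 367.5 kN/m, acting at H/3 = 3.567 m above the base.
Overturning moment M_o = P_a × H/3 = 367.5 × 3.567 = 1311.
Resisting moment M_r = W × 3.31 = 1207 × 3.31 = 3995.
FS_overturning = M_r/M_o = 3995/1311 = 3.048.

3.05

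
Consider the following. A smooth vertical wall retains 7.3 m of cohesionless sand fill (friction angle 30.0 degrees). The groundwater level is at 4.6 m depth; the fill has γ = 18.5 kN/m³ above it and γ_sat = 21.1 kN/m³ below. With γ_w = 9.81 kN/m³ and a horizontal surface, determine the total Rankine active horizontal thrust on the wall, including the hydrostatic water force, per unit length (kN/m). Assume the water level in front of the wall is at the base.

191 kN/m

K_a = tan²(45° − φ/2) = 0.3333.
γ' = 21.1 − 9.81 = 11.29 kN/m³. Depth below WT = 2.7 m.
σ'_h at WT = K_a γ d_w = 28.37 kPa; at base = 28.37 + K_a γ' × 2.7 = 38.53 kPa.
P₁ (0–4.6 m) = ½×28.37×4.6 = 65.24. P₂ (4.6–7.3 m) = ½(28.37+38.53)×2.7 = 90.31.
P_w = ½ γ_w h₂² = 0.5×9.81×2.7² = 35.76. Total = 65.24+90.31+35.76 = 191.3 kN/m.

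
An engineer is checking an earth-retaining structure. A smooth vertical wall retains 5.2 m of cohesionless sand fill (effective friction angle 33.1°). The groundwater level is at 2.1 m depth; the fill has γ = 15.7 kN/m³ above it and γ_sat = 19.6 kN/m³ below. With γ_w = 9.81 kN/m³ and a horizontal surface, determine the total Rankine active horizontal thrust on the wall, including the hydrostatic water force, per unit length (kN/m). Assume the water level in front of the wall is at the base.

K_a = tan²(45° − φ/2) = 0.2936.
γ' = 19.6 − 9.81 = 9.790 kN/m³. Depth below WT = 3.1 m.
σ'_h at WT = K_a γ d_w = 9.679 kPa; at base = 9.679 + K_a γ' × 3.1 = 18.59 kPa.
P₁ (0–2.1 m) = ½×9.679×2.1 = 10.16. P₂ (2.1–5.2 m) = ½(9.679+18.59)×3.1 = 43.82.
P_w = ½ γ_w h₂² = 0.5×9.81×3.1² = 47.14. Total = 10.16+43.82+47.14 = 101.1 kN/m.

101 kN/m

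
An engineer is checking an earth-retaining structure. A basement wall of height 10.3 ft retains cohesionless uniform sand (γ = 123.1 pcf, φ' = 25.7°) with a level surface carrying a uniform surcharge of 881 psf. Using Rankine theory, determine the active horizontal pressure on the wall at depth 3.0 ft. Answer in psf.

494 psf

K_a = (1 − sin φ)/(1 + sin φ) = 0.3950.
σ_v = γz + q = 123.1 × 3.0 + 881 = 1250 psf.
σ_h = K_a σ_v = 0.3950 × 1250 = 493.9 psf.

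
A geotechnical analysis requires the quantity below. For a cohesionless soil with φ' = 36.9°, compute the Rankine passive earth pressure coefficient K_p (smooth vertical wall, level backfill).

K_p = (1 + sin φ)/(1 − sin φ) = tan²(45° + 36.9°/2) = 4.005.

4.01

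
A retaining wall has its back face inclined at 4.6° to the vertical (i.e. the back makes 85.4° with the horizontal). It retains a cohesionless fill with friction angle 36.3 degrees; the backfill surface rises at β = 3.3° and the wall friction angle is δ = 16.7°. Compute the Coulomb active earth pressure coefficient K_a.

K_a = sin²(α+φ) / [sin²α · sin(α−δ) · (1 + √{sin(φ+δ)sin(φ−β) / (sin(α−δ)sin(α+β))})²].
With α = 85.4°, φ = 36.3°, δ = 16.7°, β = 3.3°: K_a = 0.2760.

0.276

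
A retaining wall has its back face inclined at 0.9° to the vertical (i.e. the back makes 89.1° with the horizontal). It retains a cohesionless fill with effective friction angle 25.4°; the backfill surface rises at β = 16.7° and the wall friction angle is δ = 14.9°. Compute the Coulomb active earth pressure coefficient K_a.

0.490

K_a = sin²(α+φ) / [sin²α · sin(α−δ) · (1 + √{sin(φ+δ)sin(φ−β) / (sin(α−δ)sin(α+β))})²].
With α = 89.1°, φ = 25.4°, δ = 14.9°, β = 16.7°: K_a = 0.4902.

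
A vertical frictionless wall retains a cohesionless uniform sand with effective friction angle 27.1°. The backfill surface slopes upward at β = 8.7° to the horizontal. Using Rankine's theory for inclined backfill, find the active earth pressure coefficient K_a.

K_a = cos β · (cos β − √(cos²β − cos²φ)) / (cos β + √(cos²β − cos²φ)).
cos β = 0.9885, cos φ = 0.8902, √(cos²β − cos²φ) = 0.4297.
K_a = 0.9885 × (0.9885 − 0.4297)/(0.9885 + 0.4297) = 0.3895.

0.389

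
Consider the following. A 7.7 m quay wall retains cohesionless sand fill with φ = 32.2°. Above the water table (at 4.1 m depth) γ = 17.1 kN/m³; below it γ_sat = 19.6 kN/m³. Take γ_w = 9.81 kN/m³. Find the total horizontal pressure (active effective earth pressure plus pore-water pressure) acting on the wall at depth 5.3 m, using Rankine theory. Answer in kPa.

36.7 kPa

K_a = (1 − sin φ)/(1 + sin φ) = 0.3047.
γ' = 19.6 − 9.81 = 9.790 kN/m³.
Effective vertical stress at 5.3 m: σ'_v = 17.1×4.1 + 9.790×1.20 = 81.86 kPa.
σ'_h = K_a σ'_v = 0.3047 × 81.86 = 24.95 kPa; u = γ_w × 1.20 = 11.77 kPa.
Total σ_h = 24.95 + 11.77 = 36.72 kPa.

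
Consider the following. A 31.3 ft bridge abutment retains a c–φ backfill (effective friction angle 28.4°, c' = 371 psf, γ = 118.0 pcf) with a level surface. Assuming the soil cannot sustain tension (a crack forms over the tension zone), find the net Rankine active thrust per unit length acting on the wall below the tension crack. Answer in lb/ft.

K_a = 0.3554; √K_a = 0.5961.
Tension-crack depth z_c = 2c/(γ√K_a) = 2×371/(118.0×0.5961) = 10.55 ft.
σ_a at base = K_a γ H − 2c√K_a = 0.3554×118.0×31.3 − 2×371×0.5961 = 870.2 psf.
P_a = ½ × 870.2 × (H − z_c) = 0.5×870.2×20.75 = 9029 lb/ft.

9030 lb/ft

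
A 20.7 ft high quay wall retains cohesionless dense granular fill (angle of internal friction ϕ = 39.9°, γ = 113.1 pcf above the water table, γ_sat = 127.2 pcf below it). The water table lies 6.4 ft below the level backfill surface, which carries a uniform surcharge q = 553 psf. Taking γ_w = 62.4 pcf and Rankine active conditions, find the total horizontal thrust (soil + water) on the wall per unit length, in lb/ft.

K_a = tan²(45° − φ/2) = 0.2184.
γ' = 127.2 − 62.4 = 64.80 pcf. h₂ = H − d_w = 14.3 ft.
σ'_h: at surface K_a·q = 120.8; at WT K_a(q+γd_w) = 278.9; at base K_a(q+γd_w+γ'h₂) = 481.3 psf.
P₁ = ½(120.8+278.9)×6.4 = 1279; P₂ = ½(278.9+481.3)×14.3 = 5436; P_w = ½γ_w h₂² = 6380.
Total = 1279+5436+6380 = 13090 lb/ft.

13100 lb/ft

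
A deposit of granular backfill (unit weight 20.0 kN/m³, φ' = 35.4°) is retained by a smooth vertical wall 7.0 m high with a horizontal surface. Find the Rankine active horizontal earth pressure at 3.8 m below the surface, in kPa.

20.2 kPa

K_a = (1 − sin φ)/(1 + sin φ) = 0.2664.
σ_h = K_a γ z = 0.2664 × 20.0 × 3.8 = 20.25 kPa.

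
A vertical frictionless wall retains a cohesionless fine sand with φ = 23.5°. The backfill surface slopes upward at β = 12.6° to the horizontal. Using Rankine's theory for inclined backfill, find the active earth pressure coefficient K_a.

K_a = cos β · (cos β − √(cos²β − cos²φ)) / (cos β + √(cos²β − cos²φ)).
cos β = 0.9759, cos φ = 0.9171, √(cos²β − cos²φ) = 0.3338.
K_a = 0.9759 × (0.9759 − 0.3338)/(0.9759 + 0.3338) = 0.4785.

0.478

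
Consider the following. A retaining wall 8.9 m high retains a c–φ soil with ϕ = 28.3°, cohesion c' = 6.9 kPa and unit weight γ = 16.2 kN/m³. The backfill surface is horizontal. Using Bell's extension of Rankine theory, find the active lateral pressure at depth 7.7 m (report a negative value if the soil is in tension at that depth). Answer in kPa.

36.3 kPa

K_a = (1 − sin φ)/(1 + sin φ) = 0.3568.
σ_a = K_a γ z − 2c√K_a = 0.3568×16.2×7.7 − 2×6.9×0.5973 = 36.26 kPa.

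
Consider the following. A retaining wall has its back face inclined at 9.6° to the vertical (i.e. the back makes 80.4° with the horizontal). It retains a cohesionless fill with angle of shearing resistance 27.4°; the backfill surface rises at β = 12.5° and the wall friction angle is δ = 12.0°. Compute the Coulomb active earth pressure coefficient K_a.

K_a = sin²(α+φ) / [sin²α · sin(α−δ) · (1 + √{sin(φ+δ)sin(φ−β) / (sin(α−δ)sin(α+β))})²].
With α = 80.4°, φ = 27.4°, δ = 12.0°, β = 12.5°: K_a = 0.4979.

0.498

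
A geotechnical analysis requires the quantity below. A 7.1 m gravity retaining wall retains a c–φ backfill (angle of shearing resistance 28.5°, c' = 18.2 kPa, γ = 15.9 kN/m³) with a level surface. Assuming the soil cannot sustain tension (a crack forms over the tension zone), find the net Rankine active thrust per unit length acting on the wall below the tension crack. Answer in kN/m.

29.8 kN/m

K_a = 0.3540; √K_a = 0.5949.
Tension-crack depth z_c = 2c/(γ√K_a) = 2×18.2/(15.9×0.5949) = 3.848 m.
σ_a at base = K_a γ H − 2c√K_a = 0.3540×15.9×7.1 − 2×18.2×0.5949 = 18.30 kPa.
P_a = ½ × 18.30 × (H − z_c) = 0.5×18.30×3.252 = 29.76 kN/m.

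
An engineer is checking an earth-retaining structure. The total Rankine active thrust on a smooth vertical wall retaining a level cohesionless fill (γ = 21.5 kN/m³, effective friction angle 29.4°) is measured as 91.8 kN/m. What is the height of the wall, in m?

K_a = 0.3415. P_a = ½ K_a γ H² ⇒ H = √(2P_a/(K_a γ)).
H = √(2×91.8/(0.3415×21.5)) = 5.001 m.

5.00 m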